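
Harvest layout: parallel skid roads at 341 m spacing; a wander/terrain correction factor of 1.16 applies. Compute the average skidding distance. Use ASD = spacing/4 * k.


Formula: ASD = (spacing / 4) * correction
Uncorrected distance = spacing / 4 = 341 / 4 = 85.25 m
ASD = 85.25 * 1.16 = 99 m

99


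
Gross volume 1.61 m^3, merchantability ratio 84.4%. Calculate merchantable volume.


Formula: MV = V_total * (merchantable_pct / 100)
Merchantable fraction = 84.4% / 100 = 0.844
MV = 1.61 m^3 * 0.844 = 1.359 m^3

1.359


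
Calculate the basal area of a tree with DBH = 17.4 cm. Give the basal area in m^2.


Formula: BA = pi * (DBH/2)^2 / 10000  (cm^2 to m^2)
Radius = DBH/2 = 17.4/2 = 8.7 cm
BA = pi * 8.7^2 / 10000
   = 237.7871 cm^2 / 10000
   = 0.0238 m^2

0.0238


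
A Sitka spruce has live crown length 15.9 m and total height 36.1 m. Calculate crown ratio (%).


Formula: Crown Ratio = (Crown Length / Total Height) * 100
CR = (15.9 m / 36.1 m) * 100
CR = 0.4404 * 100 = 44.0%

44.0


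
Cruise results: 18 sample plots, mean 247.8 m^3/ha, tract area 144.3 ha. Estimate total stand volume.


Formula: Total Volume = Mean Volume per ha * Total Area
Total Volume = 247.8 m^3/ha * 144.3 ha
Total Volume = 35758 m^3

35758


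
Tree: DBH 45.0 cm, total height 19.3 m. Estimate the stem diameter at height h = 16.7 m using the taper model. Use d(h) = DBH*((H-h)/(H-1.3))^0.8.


Taper: d(h) = DBH * ((H - h) / (H - 1.3))^0.8
Numerator = H - h = 19.3 - 16.7 = 2.6 m
Denominator = H - 1.3 = 19.3 - 1.3 = 18.0 m
Ratio = 2.6 / 18.0 = 0.14444
d = 45.0 * 0.14444^0.8 = 9.6 cm

9.6


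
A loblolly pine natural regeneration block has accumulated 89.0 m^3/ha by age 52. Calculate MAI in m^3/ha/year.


Formula: MAI = Total Volume / Stand Age
MAI = 89.0 m^3/ha / 52 years
MAI = 1.71 m^3/ha/year

1.71


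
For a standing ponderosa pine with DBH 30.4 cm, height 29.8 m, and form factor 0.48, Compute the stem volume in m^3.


Formula: V = pi * (DBH/200)^2 * H * ff
Radius = DBH/200 = 30.4/200 = 0.152 m
Radius^2 = 0.152^2 = 0.023104 m^2
V = pi * 0.023104 * 29.8 * 0.48
V = 1.038 m^3

1.038


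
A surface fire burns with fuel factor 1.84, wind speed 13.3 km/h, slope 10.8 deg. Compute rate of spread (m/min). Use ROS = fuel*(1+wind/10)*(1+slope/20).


Formula: ROS = fuel * (1 + wind/10) * (1 + slope/20)
Wind factor = 1 + 13.3/10 = 2.33
Slope factor = 1 + 10.8/20 = 1.54
ROS = 1.84 * 2.33 * 1.54 = 6.6 m/min

6.6


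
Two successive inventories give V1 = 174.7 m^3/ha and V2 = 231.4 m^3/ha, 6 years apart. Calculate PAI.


Formula: PAI = (V_T2 - V_T1) / (T2 - T1)
Volume increment = 231.4 - 174.7 = 56.7 m^3/ha
PAI = 56.7 / 6 = 9.45 m^3/ha/year

9.45


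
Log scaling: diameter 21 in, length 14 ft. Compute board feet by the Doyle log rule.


Doyle: BF = (D - 4)^2 * L / 16
Adjusted diameter = 21 - 4 = 17 in
(D-4)^2 = 17^2 = 289
BF = 289 * 14 / 16 = 253 BF

253


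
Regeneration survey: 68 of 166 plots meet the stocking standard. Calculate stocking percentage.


Formula: Stocking % = stocked plots / total plots * 100
Stocking = 68 / 166 * 100
Stocking = 0.4096 * 100 = 41.0%

41.0


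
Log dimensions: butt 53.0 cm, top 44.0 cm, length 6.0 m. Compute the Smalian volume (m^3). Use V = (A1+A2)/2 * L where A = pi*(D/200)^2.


Smalian: V = (A1 + A2)/2 * L,  A = pi*(D/200)^2
A1 = pi*(53.0/200)^2 = 0.220618 m^2
A2 = pi*(44.0/200)^2 = 0.152053 m^2
V = (0.220618+0.152053)/2*6.0 = 1.118 m^3

1.118


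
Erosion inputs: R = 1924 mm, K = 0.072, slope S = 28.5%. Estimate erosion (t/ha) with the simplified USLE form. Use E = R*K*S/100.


Formula: E = R * K * S / 100  (simplified USLE)
R * K = 1924 * 0.072 = 138.528
E = 138.528 * 28.5 / 100 = 39.48 t/ha

39.48


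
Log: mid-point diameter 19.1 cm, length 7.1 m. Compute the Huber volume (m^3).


Huber: V = Am * L,  Am = pi*(Dm/200)^2
Am = pi*(19.1/200)^2 = 0.028652 m^2
V = 0.028652*7.1 = 0.2034 m^3

0.2034


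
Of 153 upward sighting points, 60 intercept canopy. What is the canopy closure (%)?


Formula: Canopy closure = covered points / total points * 100
Closure = 60 / 153 * 100
Closure = 0.3922 * 100 = 39.2%

39.2


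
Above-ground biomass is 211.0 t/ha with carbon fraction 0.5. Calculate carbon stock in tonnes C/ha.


Formula: Carbon Stock = Biomass * Carbon Fraction
C = 211.0 t/ha * 0.5
C = 105.5 t C/ha

105.5


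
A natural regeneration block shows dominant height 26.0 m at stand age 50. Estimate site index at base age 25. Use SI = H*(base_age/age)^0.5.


Formula: SI = H_dom * (base_age / age)^0.5
Age ratio = 25 / 50 = 0.5
sqrt(age_ratio) = 0.70711
SI = 26.0 * 0.70711 = 18.4 m

18.4


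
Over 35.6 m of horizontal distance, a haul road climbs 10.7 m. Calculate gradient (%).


Formula: Gradient = rise / run * 100
Gradient = 10.7 / 35.6 * 100 = 30.1%

30.1


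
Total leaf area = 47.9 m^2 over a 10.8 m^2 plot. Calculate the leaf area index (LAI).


Formula: LAI = total leaf area / ground area  (dimensionless)
LAI = 47.9 m^2 / 10.8 m^2
LAI = 4.44

4.44


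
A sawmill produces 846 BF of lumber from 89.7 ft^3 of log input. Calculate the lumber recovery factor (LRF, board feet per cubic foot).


Formula: LRF = Lumber Output (BF) / Log Input (ft^3)
LRF = 846 BF / 89.7 ft^3
LRF = 9.43 BF/ft^3

9.43


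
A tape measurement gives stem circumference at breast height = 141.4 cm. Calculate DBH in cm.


Formula: DBH = C / pi
DBH = 141.4 / pi
pi = 3.14159...
DBH = 45.0 cm

45.0


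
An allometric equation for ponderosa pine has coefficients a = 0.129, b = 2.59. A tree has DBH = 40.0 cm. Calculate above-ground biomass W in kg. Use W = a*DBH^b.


Formula: W = a * DBH^b  (allometric power law)
DBH^b = 40.0^2.59 = 14103.7752
W = 0.129 * 14103.7752 = 1819.4 kg

1819.4


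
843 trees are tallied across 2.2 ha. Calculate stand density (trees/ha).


Formula: Stand Density = N_trees / Area_ha
Density = 843 trees / 2.2 ha
Density = 383 trees/ha

383


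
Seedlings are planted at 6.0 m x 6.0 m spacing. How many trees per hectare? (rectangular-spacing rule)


Formula: TPH = 10000 m^2/ha / (spacing_x * spacing_y)
Area per tree = 6.0 m * 6.0 m = 36.0 m^2
TPH = 10000 / 36.0 = 278 trees/ha

278


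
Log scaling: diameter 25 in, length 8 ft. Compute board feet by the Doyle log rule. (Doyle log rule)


Doyle: BF = (D - 4)^2 * L / 16
Adjusted diameter = 25 - 4 = 21 in
(D-4)^2 = 21^2 = 441
BF = 441 * 8 / 16 = 221 BF

221


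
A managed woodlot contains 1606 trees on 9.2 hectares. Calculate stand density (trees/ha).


Formula: Stand Density = N_trees / Area_ha
Density = 1606 trees / 9.2 ha
Density = 175 trees/ha

175


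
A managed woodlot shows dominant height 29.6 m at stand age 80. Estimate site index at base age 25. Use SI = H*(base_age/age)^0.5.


Formula: SI = H_dom * (base_age / age)^0.5
Age ratio = 25 / 80 = 0.3125
sqrt(age_ratio) = 0.55902
SI = 29.6 * 0.55902 = 16.5 m

16.5


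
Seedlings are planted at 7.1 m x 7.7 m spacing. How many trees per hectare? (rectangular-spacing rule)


Formula: TPH = 10000 m^2/ha / (spacing_x * spacing_y)
Area per tree = 7.1 m * 7.7 m = 54.67 m^2
TPH = 10000 / 54.67 = 183 trees/ha

183


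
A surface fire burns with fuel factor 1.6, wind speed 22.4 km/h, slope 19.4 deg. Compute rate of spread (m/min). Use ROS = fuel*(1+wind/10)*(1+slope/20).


Formula: ROS = fuel * (1 + wind/10) * (1 + slope/20)
Wind factor = 1 + 22.4/10 = 3.24
Slope factor = 1 + 19.4/20 = 1.97
ROS = 1.6 * 3.24 * 1.97 = 10.21 m/min

10.21


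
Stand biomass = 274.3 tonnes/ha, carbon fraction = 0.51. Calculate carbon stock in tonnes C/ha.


Formula: Carbon Stock = Biomass * Carbon Fraction
C = 274.3 t/ha * 0.51
C = 139.9 t C/ha

139.9


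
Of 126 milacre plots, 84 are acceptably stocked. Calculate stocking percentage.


Formula: Stocking % = stocked plots / total plots * 100
Stocking = 84 / 126 * 100
Stocking = 0.6667 * 100 = 66.7%

66.7


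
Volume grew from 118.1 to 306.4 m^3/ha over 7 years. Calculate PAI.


Formula: PAI = (V_T2 - V_T1) / (T2 - T1)
Volume increment = 306.4 - 118.1 = 188.3 m^3/ha
PAI = 188.3 / 7 = 26.9 m^3/ha/year

26.9


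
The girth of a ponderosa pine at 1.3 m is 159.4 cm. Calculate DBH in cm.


Formula: DBH = C / pi
DBH = 159.4 / pi
pi = 3.14159...
DBH = 50.7 cm

50.7


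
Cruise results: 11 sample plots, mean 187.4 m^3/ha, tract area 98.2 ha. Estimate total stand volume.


Formula: Total Volume = Mean Volume per ha * Total Area
Total Volume = 187.4 m^3/ha * 98.2 ha
Total Volume = 18403 m^3

18403


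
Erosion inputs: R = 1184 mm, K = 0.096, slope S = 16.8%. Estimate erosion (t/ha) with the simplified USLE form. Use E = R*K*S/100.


Formula: E = R * K * S / 100  (simplified USLE)
R * K = 1184 * 0.096 = 113.664
E = 113.664 * 16.8 / 100 = 19.1 t/ha

19.1


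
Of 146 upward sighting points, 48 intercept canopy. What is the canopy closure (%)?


Formula: Canopy closure = covered points / total points * 100
Closure = 48 / 146 * 100
Closure = 0.3288 * 100 = 32.9%

32.9


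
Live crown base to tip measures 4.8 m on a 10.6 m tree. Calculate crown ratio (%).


Formula: Crown Ratio = (Crown Length / Total Height) * 100
CR = (4.8 m / 10.6 m) * 100
CR = 0.4528 * 100 = 45.3%

45.3


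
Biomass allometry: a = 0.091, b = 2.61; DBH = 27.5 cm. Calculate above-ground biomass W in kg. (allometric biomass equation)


Formula: W = a * DBH^b  (allometric power law)
DBH^b = 27.5^2.61 = 5710.2922
W = 0.091 * 5710.2922 = 519.6 kg

519.6


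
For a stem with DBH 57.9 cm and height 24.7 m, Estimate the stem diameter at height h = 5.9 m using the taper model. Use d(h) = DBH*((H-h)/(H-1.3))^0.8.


Taper: d(h) = DBH * ((H - h) / (H - 1.3))^0.8
Numerator = H - h = 24.7 - 5.9 = 18.8 m
Denominator = H - 1.3 = 24.7 - 1.3 = 23.4 m
Ratio = 18.8 / 23.4 = 0.80342
d = 57.9 * 0.80342^0.8 = 48.6 cm

48.6


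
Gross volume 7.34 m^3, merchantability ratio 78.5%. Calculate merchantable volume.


Formula: MV = V_total * (merchantable_pct / 100)
Merchantable fraction = 78.5% / 100 = 0.785
MV = 7.34 m^3 * 0.785 = 5.762 m^3

5.762


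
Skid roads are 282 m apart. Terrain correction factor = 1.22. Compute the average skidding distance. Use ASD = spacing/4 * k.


Formula: ASD = (spacing / 4) * correction
Uncorrected distance = spacing / 4 = 282 / 4 = 70.5 m
ASD = 70.5 * 1.22 = 86 m

86


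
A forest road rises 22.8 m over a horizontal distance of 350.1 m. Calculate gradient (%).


Formula: Gradient = rise / run * 100
Gradient = 22.8 / 350.1 * 100 = 6.5%

6.5


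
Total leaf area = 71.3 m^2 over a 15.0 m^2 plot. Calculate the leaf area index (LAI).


Formula: LAI = total leaf area / ground area  (dimensionless)
LAI = 71.3 m^2 / 15.0 m^2
LAI = 4.75

4.75


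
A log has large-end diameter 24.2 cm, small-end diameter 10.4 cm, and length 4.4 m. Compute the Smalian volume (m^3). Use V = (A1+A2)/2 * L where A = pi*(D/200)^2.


Smalian: V = (A1 + A2)/2 * L,  A = pi*(D/200)^2
A1 = pi*(24.2/200)^2 = 0.045996 m^2
A2 = pi*(10.4/200)^2 = 0.008495 m^2
V = (0.045996+0.008495)/2*4.4 = 0.1199 m^3

0.1199


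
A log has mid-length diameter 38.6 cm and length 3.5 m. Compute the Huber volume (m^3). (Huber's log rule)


Huber: V = Am * L,  Am = pi*(Dm/200)^2
Am = pi*(38.6/200)^2 = 0.117021 m^2
V = 0.117021*3.5 = 0.4096 m^3

0.4096


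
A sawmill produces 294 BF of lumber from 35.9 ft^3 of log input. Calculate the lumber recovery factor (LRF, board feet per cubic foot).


Formula: LRF = Lumber Output (BF) / Log Input (ft^3)
LRF = 294 BF / 35.9 ft^3
LRF = 8.19 BF/ft^3

8.19


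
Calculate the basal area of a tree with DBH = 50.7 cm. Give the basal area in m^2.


Formula: BA = pi * (DBH/2)^2 / 10000  (cm^2 to m^2)
Radius = DBH/2 = 50.7/2 = 25.35 cm
BA = pi * 25.35^2 / 10000
   = 2018.8581 cm^2 / 10000
   = 0.2019 m^2

0.2019


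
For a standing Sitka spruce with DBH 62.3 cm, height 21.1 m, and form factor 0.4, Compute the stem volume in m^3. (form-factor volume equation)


Formula: V = pi * (DBH/200)^2 * H * ff
Radius = DBH/200 = 62.3/200 = 0.3115 m
Radius^2 = 0.3115^2 = 0.09703225 m^2
V = pi * 0.09703225 * 21.1 * 0.4
V = 2.573 m^3

2.573


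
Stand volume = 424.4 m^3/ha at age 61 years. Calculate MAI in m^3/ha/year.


Formula: MAI = Total Volume / Stand Age
MAI = 424.4 m^3/ha / 61 years
MAI = 6.96 m^3/ha/year

6.96


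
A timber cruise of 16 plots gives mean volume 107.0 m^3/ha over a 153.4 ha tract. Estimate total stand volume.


Formula: Total Volume = Mean Volume per ha * Total Area
Total Volume = 107.0 m^3/ha * 153.4 ha
Total Volume = 16414 m^3

16414


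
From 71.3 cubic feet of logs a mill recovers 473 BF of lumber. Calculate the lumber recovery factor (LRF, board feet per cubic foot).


Formula: LRF = Lumber Output (BF) / Log Input (ft^3)
LRF = 473 BF / 71.3 ft^3
LRF = 6.63 BF/ft^3

6.63


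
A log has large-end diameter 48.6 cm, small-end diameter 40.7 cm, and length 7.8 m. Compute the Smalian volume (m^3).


Smalian: V = (A1 + A2)/2 * L,  A = pi*(D/200)^2
A1 = pi*(48.6/200)^2 = 0.185508 m^2
A2 = pi*(40.7/200)^2 = 0.1301 m^2
V = (0.185508+0.1301)/2*7.8 = 1.2309 m^3

1.2309


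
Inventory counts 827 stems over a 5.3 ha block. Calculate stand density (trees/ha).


Formula: Stand Density = N_trees / Area_ha
Density = 827 trees / 5.3 ha
Density = 156 trees/ha

156


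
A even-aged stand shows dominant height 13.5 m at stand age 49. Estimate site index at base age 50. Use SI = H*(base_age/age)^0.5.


Formula: SI = H_dom * (base_age / age)^0.5
Age ratio = 50 / 49 = 1.02041
sqrt(age_ratio) = 1.01015
SI = 13.5 * 1.01015 = 13.6 m

13.6


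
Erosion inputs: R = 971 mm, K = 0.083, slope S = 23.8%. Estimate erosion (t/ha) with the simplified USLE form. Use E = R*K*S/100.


Formula: E = R * K * S / 100  (simplified USLE)
R * K = 971 * 0.083 = 80.593
E = 80.593 * 23.8 / 100 = 19.18 t/ha

19.18


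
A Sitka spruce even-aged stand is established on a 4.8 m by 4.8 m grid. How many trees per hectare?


Formula: TPH = 10000 m^2/ha / (spacing_x * spacing_y)
Area per tree = 4.8 m * 4.8 m = 23.04 m^2
TPH = 10000 / 23.04 = 434 trees/ha

434


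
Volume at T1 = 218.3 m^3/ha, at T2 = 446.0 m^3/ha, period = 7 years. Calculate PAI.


Formula: PAI = (V_T2 - V_T1) / (T2 - T1)
Volume increment = 446.0 - 218.3 = 227.7 m^3/ha
PAI = 227.7 / 7 = 32.53 m^3/ha/year

32.53


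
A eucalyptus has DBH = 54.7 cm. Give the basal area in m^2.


Formula: BA = pi * (DBH/2)^2 / 10000  (cm^2 to m^2)
Radius = DBH/2 = 54.7/2 = 27.35 cm
BA = pi * 27.35^2 / 10000
   = 2349.982 cm^2 / 10000
   = 0.235 m^2

0.235


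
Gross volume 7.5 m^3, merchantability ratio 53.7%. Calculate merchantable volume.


Formula: MV = V_total * (merchantable_pct / 100)
Merchantable fraction = 53.7% / 100 = 0.537
MV = 7.5 m^3 * 0.537 = 4.028 m^3

4.028


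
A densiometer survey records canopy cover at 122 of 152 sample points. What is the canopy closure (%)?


Formula: Canopy closure = covered points / total points * 100
Closure = 122 / 152 * 100
Closure = 0.8026 * 100 = 80.3%

80.3


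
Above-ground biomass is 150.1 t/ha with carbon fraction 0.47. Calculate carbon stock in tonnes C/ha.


Formula: Carbon Stock = Biomass * Carbon Fraction
C = 150.1 t/ha * 0.47
C = 70.5 t C/ha

70.5


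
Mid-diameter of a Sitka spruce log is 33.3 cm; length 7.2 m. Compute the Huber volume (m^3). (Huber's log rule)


Huber: V = Am * L,  Am = pi*(Dm/200)^2
Am = pi*(33.3/200)^2 = 0.087092 m^2
V = 0.087092*7.2 = 0.6271 m^3

0.6271


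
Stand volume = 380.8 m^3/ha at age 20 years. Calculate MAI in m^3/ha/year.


Formula: MAI = Total Volume / Stand Age
MAI = 380.8 m^3/ha / 20 years
MAI = 19.04 m^3/ha/year

19.04


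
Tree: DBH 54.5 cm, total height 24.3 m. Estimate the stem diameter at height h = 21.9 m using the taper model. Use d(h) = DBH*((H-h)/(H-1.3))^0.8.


Taper: d(h) = DBH * ((H - h) / (H - 1.3))^0.8
Numerator = H - h = 24.3 - 21.9 = 2.4 m
Denominator = H - 1.3 = 24.3 - 1.3 = 23.0 m
Ratio = 2.4 / 23.0 = 0.10435
d = 54.5 * 0.10435^0.8 = 8.9 cm

8.9


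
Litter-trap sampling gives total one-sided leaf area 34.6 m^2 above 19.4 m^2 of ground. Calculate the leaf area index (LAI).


Formula: LAI = total leaf area / ground area  (dimensionless)
LAI = 34.6 m^2 / 19.4 m^2
LAI = 1.78

1.78


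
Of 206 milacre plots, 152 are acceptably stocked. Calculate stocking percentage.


Formula: Stocking % = stocked plots / total plots * 100
Stocking = 152 / 206 * 100
Stocking = 0.7379 * 100 = 73.8%

73.8


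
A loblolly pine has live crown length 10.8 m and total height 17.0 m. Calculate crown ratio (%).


Formula: Crown Ratio = (Crown Length / Total Height) * 100
CR = (10.8 m / 17.0 m) * 100
CR = 0.6353 * 100 = 63.5%

63.5


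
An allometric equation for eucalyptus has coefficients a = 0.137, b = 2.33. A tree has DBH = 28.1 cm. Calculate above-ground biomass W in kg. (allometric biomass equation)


Formula: W = a * DBH^b  (allometric power law)
DBH^b = 28.1^2.33 = 2374.0274
W = 0.137 * 2374.0274 = 325.2 kg

325.2


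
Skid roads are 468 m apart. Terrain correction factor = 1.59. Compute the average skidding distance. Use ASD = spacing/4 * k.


Formula: ASD = (spacing / 4) * correction
Uncorrected distance = spacing / 4 = 468 / 4 = 117 m
ASD = 117 * 1.59 = 186 m

186


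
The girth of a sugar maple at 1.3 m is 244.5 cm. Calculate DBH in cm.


Formula: DBH = C / pi
DBH = 244.5 / pi
pi = 3.14159...
DBH = 77.8 cm

77.8


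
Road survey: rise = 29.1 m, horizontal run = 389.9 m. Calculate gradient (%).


Formula: Gradient = rise / run * 100
Gradient = 29.1 / 389.9 * 100 = 7.5%

7.5


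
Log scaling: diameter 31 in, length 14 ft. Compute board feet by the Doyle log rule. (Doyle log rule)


Doyle: BF = (D - 4)^2 * L / 16
Adjusted diameter = 31 - 4 = 27 in
(D-4)^2 = 27^2 = 729
BF = 729 * 14 / 16 = 638 BF

638


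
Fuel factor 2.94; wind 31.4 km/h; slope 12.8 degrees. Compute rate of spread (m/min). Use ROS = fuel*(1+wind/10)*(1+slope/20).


Formula: ROS = fuel * (1 + wind/10) * (1 + slope/20)
Wind factor = 1 + 31.4/10 = 4.14
Slope factor = 1 + 12.8/20 = 1.64
ROS = 2.94 * 4.14 * 1.64 = 19.96 m/min

19.96


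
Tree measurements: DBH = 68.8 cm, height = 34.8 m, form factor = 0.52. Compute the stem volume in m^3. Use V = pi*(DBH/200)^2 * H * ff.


Formula: V = pi * (DBH/200)^2 * H * ff
Radius = DBH/200 = 68.8/200 = 0.344 m
Radius^2 = 0.344^2 = 0.118336 m^2
V = pi * 0.118336 * 34.8 * 0.52
V = 6.727 m^3

6.727


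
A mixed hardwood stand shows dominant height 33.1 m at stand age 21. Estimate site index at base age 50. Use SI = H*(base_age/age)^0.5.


Formula: SI = H_dom * (base_age / age)^0.5
Age ratio = 50 / 21 = 2.38095
sqrt(age_ratio) = 1.54303
SI = 33.1 * 1.54303 = 51.1 m

51.1


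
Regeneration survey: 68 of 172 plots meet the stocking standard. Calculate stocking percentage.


Formula: Stocking % = stocked plots / total plots * 100
Stocking = 68 / 172 * 100
Stocking = 0.3953 * 100 = 39.5%

39.5


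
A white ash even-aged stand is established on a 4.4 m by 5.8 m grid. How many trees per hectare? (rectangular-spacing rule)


Formula: TPH = 10000 m^2/ha / (spacing_x * spacing_y)
Area per tree = 4.4 m * 5.8 m = 25.52 m^2
TPH = 10000 / 25.52 = 392 trees/ha

392


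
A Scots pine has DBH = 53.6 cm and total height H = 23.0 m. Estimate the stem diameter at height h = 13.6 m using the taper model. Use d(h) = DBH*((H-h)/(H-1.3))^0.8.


Taper: d(h) = DBH * ((H - h) / (H - 1.3))^0.8
Numerator = H - h = 23.0 - 13.6 = 9.4 m
Denominator = H - 1.3 = 23.0 - 1.3 = 21.7 m
Ratio = 9.4 / 21.7 = 0.43318
d = 53.6 * 0.43318^0.8 = 27.4 cm

27.4


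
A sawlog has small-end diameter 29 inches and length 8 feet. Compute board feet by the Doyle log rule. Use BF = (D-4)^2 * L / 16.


Doyle: BF = (D - 4)^2 * L / 16
Adjusted diameter = 29 - 4 = 25 in
(D-4)^2 = 25^2 = 625
BF = 625 * 8 / 16 = 313 BF

313


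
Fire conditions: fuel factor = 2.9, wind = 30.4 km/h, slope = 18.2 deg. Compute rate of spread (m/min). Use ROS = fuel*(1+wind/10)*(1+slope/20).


Formula: ROS = fuel * (1 + wind/10) * (1 + slope/20)
Wind factor = 1 + 30.4/10 = 4.04
Slope factor = 1 + 18.2/20 = 1.91
ROS = 2.9 * 4.04 * 1.91 = 22.38 m/min

22.38


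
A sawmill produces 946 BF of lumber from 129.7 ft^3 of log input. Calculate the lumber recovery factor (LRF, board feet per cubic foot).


Formula: LRF = Lumber Output (BF) / Log Input (ft^3)
LRF = 946 BF / 129.7 ft^3
LRF = 7.29 BF/ft^3

7.29


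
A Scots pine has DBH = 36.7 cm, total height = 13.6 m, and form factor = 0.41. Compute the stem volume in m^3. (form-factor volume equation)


Formula: V = pi * (DBH/200)^2 * H * ff
Radius = DBH/200 = 36.7/200 = 0.1835 m
Radius^2 = 0.1835^2 = 0.03367225 m^2
V = pi * 0.03367225 * 13.6 * 0.41
V = 0.59 m^3

0.59


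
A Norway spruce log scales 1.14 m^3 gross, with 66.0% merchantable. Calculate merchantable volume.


Formula: MV = V_total * (merchantable_pct / 100)
Merchantable fraction = 66.0% / 100 = 0.66
MV = 1.14 m^3 * 0.66 = 0.752 m^3

0.752


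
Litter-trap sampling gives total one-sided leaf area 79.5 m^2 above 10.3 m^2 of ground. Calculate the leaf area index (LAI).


Formula: LAI = total leaf area / ground area  (dimensionless)
LAI = 79.5 m^2 / 10.3 m^2
LAI = 7.72

7.72


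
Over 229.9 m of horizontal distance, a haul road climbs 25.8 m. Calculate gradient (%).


Formula: Gradient = rise / run * 100
Gradient = 25.8 / 229.9 * 100 = 11.2%

11.2


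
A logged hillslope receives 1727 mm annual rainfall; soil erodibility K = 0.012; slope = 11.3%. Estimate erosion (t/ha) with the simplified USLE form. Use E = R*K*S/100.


Formula: E = R * K * S / 100  (simplified USLE)
R * K = 1727 * 0.012 = 20.724
E = 20.724 * 11.3 / 100 = 2.34 t/ha

2.34


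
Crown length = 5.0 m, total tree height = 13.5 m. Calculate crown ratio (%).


Formula: Crown Ratio = (Crown Length / Total Height) * 100
CR = (5.0 m / 13.5 m) * 100
CR = 0.3704 * 100 = 37.0%

37.0


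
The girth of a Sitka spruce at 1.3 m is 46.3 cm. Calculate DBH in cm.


Formula: DBH = C / pi
DBH = 46.3 / pi
pi = 3.14159...
DBH = 14.7 cm

14.7


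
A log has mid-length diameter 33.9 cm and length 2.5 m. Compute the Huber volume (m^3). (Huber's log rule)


Huber: V = Am * L,  Am = pi*(Dm/200)^2
Am = pi*(33.9/200)^2 = 0.090259 m^2
V = 0.090259*2.5 = 0.2256 m^3

0.2256


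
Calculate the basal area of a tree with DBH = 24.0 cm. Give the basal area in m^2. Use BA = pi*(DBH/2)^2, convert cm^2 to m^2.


Formula: BA = pi * (DBH/2)^2 / 10000  (cm^2 to m^2)
Radius = DBH/2 = 24.0/2 = 12.0 cm
BA = pi * 12.0^2 / 10000
   = 452.3893 cm^2 / 10000
   = 0.0452 m^2

0.0452


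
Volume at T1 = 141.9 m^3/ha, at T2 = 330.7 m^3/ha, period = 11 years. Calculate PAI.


Formula: PAI = (V_T2 - V_T1) / (T2 - T1)
Volume increment = 330.7 - 141.9 = 188.8 m^3/ha
PAI = 188.8 / 11 = 17.16 m^3/ha/year

17.16


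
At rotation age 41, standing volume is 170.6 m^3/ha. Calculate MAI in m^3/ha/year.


Formula: MAI = Total Volume / Stand Age
MAI = 170.6 m^3/ha / 41 years
MAI = 4.16 m^3/ha/year

4.16


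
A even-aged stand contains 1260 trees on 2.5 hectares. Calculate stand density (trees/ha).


Formula: Stand Density = N_trees / Area_ha
Density = 1260 trees / 2.5 ha
Density = 504 trees/ha

504


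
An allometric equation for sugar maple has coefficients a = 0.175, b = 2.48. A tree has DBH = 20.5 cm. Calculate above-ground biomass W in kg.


Formula: W = a * DBH^b  (allometric power law)
DBH^b = 20.5^2.48 = 1791.2227
W = 0.175 * 1791.2227 = 313.5 kg

313.5


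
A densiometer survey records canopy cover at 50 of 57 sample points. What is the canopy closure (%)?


Formula: Canopy closure = covered points / total points * 100
Closure = 50 / 57 * 100
Closure = 0.8772 * 100 = 87.7%

87.7


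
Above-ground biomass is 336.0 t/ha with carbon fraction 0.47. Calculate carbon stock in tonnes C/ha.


Formula: Carbon Stock = Biomass * Carbon Fraction
C = 336.0 t/ha * 0.47
C = 157.9 t C/ha

157.9


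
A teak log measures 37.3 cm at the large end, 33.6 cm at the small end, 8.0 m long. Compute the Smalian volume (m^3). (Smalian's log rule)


Smalian: V = (A1 + A2)/2 * L,  A = pi*(D/200)^2
A1 = pi*(37.3/200)^2 = 0.109272 m^2
A2 = pi*(33.6/200)^2 = 0.088668 m^2
V = (0.109272+0.088668)/2*8.0 = 0.7918 m^3

0.7918


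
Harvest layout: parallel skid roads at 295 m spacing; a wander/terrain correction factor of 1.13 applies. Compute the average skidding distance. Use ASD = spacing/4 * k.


Formula: ASD = (spacing / 4) * correction
Uncorrected distance = spacing / 4 = 295 / 4 = 73.75 m
ASD = 73.75 * 1.13 = 83 m

83


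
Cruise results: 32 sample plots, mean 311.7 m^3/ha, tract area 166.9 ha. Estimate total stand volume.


Formula: Total Volume = Mean Volume per ha * Total Area
Total Volume = 311.7 m^3/ha * 166.9 ha
Total Volume = 52023 m^3

52023


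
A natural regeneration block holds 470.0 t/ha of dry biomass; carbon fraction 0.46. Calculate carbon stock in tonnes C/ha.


Formula: Carbon Stock = Biomass * Carbon Fraction
C = 470.0 t/ha * 0.46
C = 216.2 t C/ha

216.2


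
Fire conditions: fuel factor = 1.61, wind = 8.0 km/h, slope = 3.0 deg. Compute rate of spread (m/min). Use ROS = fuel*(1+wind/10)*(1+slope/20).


Formula: ROS = fuel * (1 + wind/10) * (1 + slope/20)
Wind factor = 1 + 8.0/10 = 1.8
Slope factor = 1 + 3.0/20 = 1.15
ROS = 1.61 * 1.8 * 1.15 = 3.33 m/min

3.33


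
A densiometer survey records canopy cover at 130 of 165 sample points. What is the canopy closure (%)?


Formula: Canopy closure = covered points / total points * 100
Closure = 130 / 165 * 100
Closure = 0.7879 * 100 = 78.8%

78.8


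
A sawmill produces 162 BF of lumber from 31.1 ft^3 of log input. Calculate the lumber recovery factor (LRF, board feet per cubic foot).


Formula: LRF = Lumber Output (BF) / Log Input (ft^3)
LRF = 162 BF / 31.1 ft^3
LRF = 5.21 BF/ft^3

5.21


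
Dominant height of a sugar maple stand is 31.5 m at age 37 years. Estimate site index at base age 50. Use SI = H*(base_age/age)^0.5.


Formula: SI = H_dom * (base_age / age)^0.5
Age ratio = 50 / 37 = 1.35135
sqrt(age_ratio) = 1.16248
SI = 31.5 * 1.16248 = 36.6 m

36.6


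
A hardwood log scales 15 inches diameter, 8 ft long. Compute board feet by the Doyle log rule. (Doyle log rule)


Doyle: BF = (D - 4)^2 * L / 16
Adjusted diameter = 15 - 4 = 11 in
(D-4)^2 = 11^2 = 121
BF = 121 * 8 / 16 = 61 BF

61


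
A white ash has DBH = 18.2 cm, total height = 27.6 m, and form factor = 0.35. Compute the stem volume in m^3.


Formula: V = pi * (DBH/200)^2 * H * ff
Radius = DBH/200 = 18.2/200 = 0.091 m
Radius^2 = 0.091^2 = 0.008281 m^2
V = pi * 0.008281 * 27.6 * 0.35
V = 0.251 m^3

0.251


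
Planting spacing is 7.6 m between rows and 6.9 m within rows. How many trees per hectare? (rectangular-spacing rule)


Formula: TPH = 10000 m^2/ha / (spacing_x * spacing_y)
Area per tree = 7.6 m * 6.9 m = 52.44 m^2
TPH = 10000 / 52.44 = 191 trees/ha

191


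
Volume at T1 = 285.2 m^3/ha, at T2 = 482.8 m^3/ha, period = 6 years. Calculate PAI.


Formula: PAI = (V_T2 - V_T1) / (T2 - T1)
Volume increment = 482.8 - 285.2 = 197.6 m^3/ha
PAI = 197.6 / 6 = 32.93 m^3/ha/year

32.93


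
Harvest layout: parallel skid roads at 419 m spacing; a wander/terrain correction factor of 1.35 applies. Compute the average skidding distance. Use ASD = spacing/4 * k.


Formula: ASD = (spacing / 4) * correction
Uncorrected distance = spacing / 4 = 419 / 4 = 104.75 m
ASD = 104.75 * 1.35 = 141 m

141


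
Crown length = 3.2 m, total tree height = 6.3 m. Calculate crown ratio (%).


Formula: Crown Ratio = (Crown Length / Total Height) * 100
CR = (3.2 m / 6.3 m) * 100
CR = 0.5079 * 100 = 50.8%

50.8


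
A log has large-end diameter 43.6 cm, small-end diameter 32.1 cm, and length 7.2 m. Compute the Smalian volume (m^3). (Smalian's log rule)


Smalian: V = (A1 + A2)/2 * L,  A = pi*(D/200)^2
A1 = pi*(43.6/200)^2 = 0.149301 m^2
A2 = pi*(32.1/200)^2 = 0.080928 m^2
V = (0.149301+0.080928)/2*7.2 = 0.8288 m^3

0.8288


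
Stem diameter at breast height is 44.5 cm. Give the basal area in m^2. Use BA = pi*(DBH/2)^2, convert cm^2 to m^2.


Formula: BA = pi * (DBH/2)^2 / 10000  (cm^2 to m^2)
Radius = DBH/2 = 44.5/2 = 22.25 cm
BA = pi * 22.25^2 / 10000
   = 1555.2847 cm^2 / 10000
   = 0.1555 m^2

0.1555


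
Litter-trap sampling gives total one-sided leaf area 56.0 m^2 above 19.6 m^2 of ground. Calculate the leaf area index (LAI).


Formula: LAI = total leaf area / ground area  (dimensionless)
LAI = 56.0 m^2 / 19.6 m^2
LAI = 2.86

2.86


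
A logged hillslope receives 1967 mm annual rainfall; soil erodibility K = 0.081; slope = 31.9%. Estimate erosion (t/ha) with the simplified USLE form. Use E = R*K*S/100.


Formula: E = R * K * S / 100  (simplified USLE)
R * K = 1967 * 0.081 = 159.327
E = 159.327 * 31.9 / 100 = 50.83 t/ha

50.83


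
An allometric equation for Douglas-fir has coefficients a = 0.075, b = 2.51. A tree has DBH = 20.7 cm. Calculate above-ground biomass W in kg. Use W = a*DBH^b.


Formula: W = a * DBH^b  (allometric power law)
DBH^b = 20.7^2.51 = 2009.4887
W = 0.075 * 2009.4887 = 150.7 kg

150.7


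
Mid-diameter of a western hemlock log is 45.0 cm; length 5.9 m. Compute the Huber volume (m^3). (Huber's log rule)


Huber: V = Am * L,  Am = pi*(Dm/200)^2
Am = pi*(45.0/200)^2 = 0.159043 m^2
V = 0.159043*5.9 = 0.9384 m^3

0.9384


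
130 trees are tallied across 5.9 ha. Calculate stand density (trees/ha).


Formula: Stand Density = N_trees / Area_ha
Density = 130 trees / 5.9 ha
Density = 22 trees/ha

22


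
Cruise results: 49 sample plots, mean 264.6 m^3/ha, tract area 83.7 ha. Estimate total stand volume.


Formula: Total Volume = Mean Volume per ha * Total Area
Total Volume = 264.6 m^3/ha * 83.7 ha
Total Volume = 22147 m^3

22147


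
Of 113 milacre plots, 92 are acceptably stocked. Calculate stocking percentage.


Formula: Stocking % = stocked plots / total plots * 100
Stocking = 92 / 113 * 100
Stocking = 0.8142 * 100 = 81.4%

81.4


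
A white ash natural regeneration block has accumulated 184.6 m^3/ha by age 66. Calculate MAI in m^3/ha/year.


Formula: MAI = Total Volume / Stand Age
MAI = 184.6 m^3/ha / 66 years
MAI = 2.8 m^3/ha/year

2.8


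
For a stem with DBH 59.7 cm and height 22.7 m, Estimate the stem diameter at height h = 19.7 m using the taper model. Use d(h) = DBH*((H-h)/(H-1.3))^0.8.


Taper: d(h) = DBH * ((H - h) / (H - 1.3))^0.8
Numerator = H - h = 22.7 - 19.7 = 3.0 m
Denominator = H - 1.3 = 22.7 - 1.3 = 21.4 m
Ratio = 3.0 / 21.4 = 0.14019
d = 59.7 * 0.14019^0.8 = 12.4 cm

12.4


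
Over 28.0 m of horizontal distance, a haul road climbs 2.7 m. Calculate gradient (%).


Formula: Gradient = rise / run * 100
Gradient = 2.7 / 28.0 * 100 = 9.6%

9.6


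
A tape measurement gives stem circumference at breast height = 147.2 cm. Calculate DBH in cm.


Formula: DBH = C / pi
DBH = 147.2 / pi
pi = 3.14159...
DBH = 46.9 cm

46.9


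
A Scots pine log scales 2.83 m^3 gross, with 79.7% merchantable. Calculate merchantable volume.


Formula: MV = V_total * (merchantable_pct / 100)
Merchantable fraction = 79.7% / 100 = 0.797
MV = 2.83 m^3 * 0.797 = 2.256 m^3

2.256


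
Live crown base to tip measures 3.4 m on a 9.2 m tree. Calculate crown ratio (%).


Formula: Crown Ratio = (Crown Length / Total Height) * 100
CR = (3.4 m / 9.2 m) * 100
CR = 0.3696 * 100 = 37.0%

37.0


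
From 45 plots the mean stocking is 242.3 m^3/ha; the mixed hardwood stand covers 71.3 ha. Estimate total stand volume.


Formula: Total Volume = Mean Volume per ha * Total Area
Total Volume = 242.3 m^3/ha * 71.3 ha
Total Volume = 17276 m^3

17276


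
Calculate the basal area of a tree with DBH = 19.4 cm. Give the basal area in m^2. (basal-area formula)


Formula: BA = pi * (DBH/2)^2 / 10000  (cm^2 to m^2)
Radius = DBH/2 = 19.4/2 = 9.7 cm
BA = pi * 9.7^2 / 10000
   = 295.5925 cm^2 / 10000
   = 0.0296 m^2

0.0296


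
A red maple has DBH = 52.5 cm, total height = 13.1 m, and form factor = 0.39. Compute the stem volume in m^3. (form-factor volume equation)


Formula: V = pi * (DBH/200)^2 * H * ff
Radius = DBH/200 = 52.5/200 = 0.2625 m
Radius^2 = 0.2625^2 = 0.06890625 m^2
V = pi * 0.06890625 * 13.1 * 0.39
V = 1.106 m^3

1.106


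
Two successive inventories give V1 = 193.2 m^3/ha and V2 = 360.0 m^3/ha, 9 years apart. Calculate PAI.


Formula: PAI = (V_T2 - V_T1) / (T2 - T1)
Volume increment = 360.0 - 193.2 = 166.8 m^3/ha
PAI = 166.8 / 9 = 18.53 m^3/ha/year

18.53


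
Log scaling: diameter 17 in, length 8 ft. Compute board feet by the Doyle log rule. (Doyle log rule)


Doyle: BF = (D - 4)^2 * L / 16
Adjusted diameter = 17 - 4 = 13 in
(D-4)^2 = 13^2 = 169
BF = 169 * 8 / 16 = 85 BF

85


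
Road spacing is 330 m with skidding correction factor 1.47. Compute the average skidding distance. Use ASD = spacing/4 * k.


Formula: ASD = (spacing / 4) * correction
Uncorrected distance = spacing / 4 = 330 / 4 = 82.5 m
ASD = 82.5 * 1.47 = 121 m

121


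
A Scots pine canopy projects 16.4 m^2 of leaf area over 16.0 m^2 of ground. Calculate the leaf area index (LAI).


Formula: LAI = total leaf area / ground area  (dimensionless)
LAI = 16.4 m^2 / 16.0 m^2
LAI = 1.03

1.03


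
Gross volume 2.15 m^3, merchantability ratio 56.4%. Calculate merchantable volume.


Formula: MV = V_total * (merchantable_pct / 100)
Merchantable fraction = 56.4% / 100 = 0.564
MV = 2.15 m^3 * 0.564 = 1.213 m^3

1.213


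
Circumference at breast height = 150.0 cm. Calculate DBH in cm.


Formula: DBH = C / pi
DBH = 150.0 / pi
pi = 3.14159...
DBH = 47.7 cm

47.7


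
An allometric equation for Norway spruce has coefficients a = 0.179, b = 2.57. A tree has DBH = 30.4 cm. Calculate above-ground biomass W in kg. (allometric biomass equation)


Formula: W = a * DBH^b  (allometric power law)
DBH^b = 30.4^2.57 = 6471.2043
W = 0.179 * 6471.2043 = 1158.3 kg

1158.3


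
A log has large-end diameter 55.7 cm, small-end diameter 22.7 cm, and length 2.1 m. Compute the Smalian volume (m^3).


Smalian: V = (A1 + A2)/2 * L,  A = pi*(D/200)^2
A1 = pi*(55.7/200)^2 = 0.243669 m^2
A2 = pi*(22.7/200)^2 = 0.040471 m^2
V = (0.243669+0.040471)/2*2.1 = 0.2983 m^3

0.2983


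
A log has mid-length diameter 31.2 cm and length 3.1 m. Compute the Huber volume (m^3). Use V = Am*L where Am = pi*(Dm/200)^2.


Huber: V = Am * L,  Am = pi*(Dm/200)^2
Am = pi*(31.2/200)^2 = 0.076454 m^2
V = 0.076454*3.1 = 0.237 m^3

0.237


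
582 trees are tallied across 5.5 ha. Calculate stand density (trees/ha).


Formula: Stand Density = N_trees / Area_ha
Density = 582 trees / 5.5 ha
Density = 106 trees/ha

106


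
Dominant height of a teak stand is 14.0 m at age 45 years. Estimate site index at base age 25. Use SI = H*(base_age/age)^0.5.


Formula: SI = H_dom * (base_age / age)^0.5
Age ratio = 25 / 45 = 0.55556
sqrt(age_ratio) = 0.74536
SI = 14.0 * 0.74536 = 10.4 m

10.4


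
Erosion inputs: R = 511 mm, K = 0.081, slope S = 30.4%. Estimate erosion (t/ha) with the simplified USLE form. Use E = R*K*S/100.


Formula: E = R * K * S / 100  (simplified USLE)
R * K = 511 * 0.081 = 41.391
E = 41.391 * 30.4 / 100 = 12.58 t/ha

12.58


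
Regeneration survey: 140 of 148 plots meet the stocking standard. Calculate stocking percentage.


Formula: Stocking % = stocked plots / total plots * 100
Stocking = 140 / 148 * 100
Stocking = 0.9459 * 100 = 94.6%

94.6


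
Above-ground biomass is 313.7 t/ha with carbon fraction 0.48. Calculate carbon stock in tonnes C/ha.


Formula: Carbon Stock = Biomass * Carbon Fraction
C = 313.7 t/ha * 0.48
C = 150.6 t C/ha

150.6


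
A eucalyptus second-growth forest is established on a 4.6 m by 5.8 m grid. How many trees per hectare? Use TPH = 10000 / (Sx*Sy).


Formula: TPH = 10000 m^2/ha / (spacing_x * spacing_y)
Area per tree = 4.6 m * 5.8 m = 26.68 m^2
TPH = 10000 / 26.68 = 375 trees/ha

375


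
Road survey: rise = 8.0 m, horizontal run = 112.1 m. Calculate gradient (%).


Formula: Gradient = rise / run * 100
Gradient = 8.0 / 112.1 * 100 = 7.1%

7.1


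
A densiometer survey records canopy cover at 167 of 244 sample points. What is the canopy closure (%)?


Formula: Canopy closure = covered points / total points * 100
Closure = 167 / 244 * 100
Closure = 0.6844 * 100 = 68.4%

68.4


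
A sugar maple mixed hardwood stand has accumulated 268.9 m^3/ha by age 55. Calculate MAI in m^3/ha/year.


Formula: MAI = Total Volume / Stand Age
MAI = 268.9 m^3/ha / 55 years
MAI = 4.89 m^3/ha/year

4.89


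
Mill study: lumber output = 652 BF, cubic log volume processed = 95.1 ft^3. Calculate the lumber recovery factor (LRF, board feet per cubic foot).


Formula: LRF = Lumber Output (BF) / Log Input (ft^3)
LRF = 652 BF / 95.1 ft^3
LRF = 6.86 BF/ft^3

6.86


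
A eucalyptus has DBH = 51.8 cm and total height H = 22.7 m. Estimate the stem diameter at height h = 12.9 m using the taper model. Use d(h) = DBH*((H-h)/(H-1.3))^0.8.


Taper: d(h) = DBH * ((H - h) / (H - 1.3))^0.8
Numerator = H - h = 22.7 - 12.9 = 9.8 m
Denominator = H - 1.3 = 22.7 - 1.3 = 21.4 m
Ratio = 9.8 / 21.4 = 0.45794
d = 51.8 * 0.45794^0.8 = 27.7 cm

27.7


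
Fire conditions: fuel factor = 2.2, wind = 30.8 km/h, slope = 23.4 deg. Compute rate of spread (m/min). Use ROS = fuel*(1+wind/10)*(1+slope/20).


Formula: ROS = fuel * (1 + wind/10) * (1 + slope/20)
Wind factor = 1 + 30.8/10 = 4.08
Slope factor = 1 + 23.4/20 = 2.17
ROS = 2.2 * 4.08 * 2.17 = 19.48 m/min

19.48


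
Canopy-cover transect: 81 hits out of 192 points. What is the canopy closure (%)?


Formula: Canopy closure = covered points / total points * 100
Closure = 81 / 192 * 100
Closure = 0.4219 * 100 = 42.2%

42.2


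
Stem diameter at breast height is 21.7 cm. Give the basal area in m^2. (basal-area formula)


Formula: BA = pi * (DBH/2)^2 / 10000  (cm^2 to m^2)
Radius = DBH/2 = 21.7/2 = 10.85 cm
BA = pi * 10.85^2 / 10000
   = 369.8361 cm^2 / 10000
   = 0.037 m^2

0.037


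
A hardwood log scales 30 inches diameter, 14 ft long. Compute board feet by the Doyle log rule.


Doyle: BF = (D - 4)^2 * L / 16
Adjusted diameter = 30 - 4 = 26 in
(D-4)^2 = 26^2 = 676
BF = 676 * 14 / 16 = 592 BF

592


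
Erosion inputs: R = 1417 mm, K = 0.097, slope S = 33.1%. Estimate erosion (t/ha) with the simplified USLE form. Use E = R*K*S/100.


Formula: E = R * K * S / 100  (simplified USLE)
R * K = 1417 * 0.097 = 137.449
E = 137.449 * 33.1 / 100 = 45.5 t/ha

45.5


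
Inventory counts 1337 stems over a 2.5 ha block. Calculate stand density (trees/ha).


Formula: Stand Density = N_trees / Area_ha
Density = 1337 trees / 2.5 ha
Density = 535 trees/ha

535


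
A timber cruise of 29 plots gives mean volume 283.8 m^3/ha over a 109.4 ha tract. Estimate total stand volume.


Formula: Total Volume = Mean Volume per ha * Total Area
Total Volume = 283.8 m^3/ha * 109.4 ha
Total Volume = 31048 m^3

31048


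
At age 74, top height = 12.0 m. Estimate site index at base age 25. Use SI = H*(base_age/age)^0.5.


Formula: SI = H_dom * (base_age / age)^0.5
Age ratio = 25 / 74 = 0.33784
sqrt(age_ratio) = 0.58124
SI = 12.0 * 0.58124 = 7.0 m

7.0


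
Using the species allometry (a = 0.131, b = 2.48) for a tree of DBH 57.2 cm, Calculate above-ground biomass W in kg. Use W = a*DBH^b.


Formula: W = a * DBH^b  (allometric power law)
DBH^b = 57.2^2.48 = 22821.3931
W = 0.131 * 22821.3931 = 2989.6 kg

2989.6


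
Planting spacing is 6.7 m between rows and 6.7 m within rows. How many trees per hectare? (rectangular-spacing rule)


Formula: TPH = 10000 m^2/ha / (spacing_x * spacing_y)
Area per tree = 6.7 m * 6.7 m = 44.89 m^2
TPH = 10000 / 44.89 = 223 trees/ha

223


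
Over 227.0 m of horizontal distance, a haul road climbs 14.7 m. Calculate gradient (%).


Formula: Gradient = rise / run * 100
Gradient = 14.7 / 227.0 * 100 = 6.5%

6.5
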